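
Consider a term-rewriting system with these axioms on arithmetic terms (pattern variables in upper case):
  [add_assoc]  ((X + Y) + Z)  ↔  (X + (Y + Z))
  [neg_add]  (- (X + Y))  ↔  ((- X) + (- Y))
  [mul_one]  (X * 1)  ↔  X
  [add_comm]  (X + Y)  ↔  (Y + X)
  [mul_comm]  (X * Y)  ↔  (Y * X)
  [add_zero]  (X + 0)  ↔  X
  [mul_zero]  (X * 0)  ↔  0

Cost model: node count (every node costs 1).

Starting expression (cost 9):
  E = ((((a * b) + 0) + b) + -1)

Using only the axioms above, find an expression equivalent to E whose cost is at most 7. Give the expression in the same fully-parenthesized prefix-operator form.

((a * b) + (b + -1))   [cost 7]

(1) ((((a * b) + 0) + b) + -1)  =[add_assoc →]=  (((a * b) + 0) + (b + -1))
(2) ((a * b) + 0)  =[add_zero →]=  (a * b)    ⊢ cost 7, within 7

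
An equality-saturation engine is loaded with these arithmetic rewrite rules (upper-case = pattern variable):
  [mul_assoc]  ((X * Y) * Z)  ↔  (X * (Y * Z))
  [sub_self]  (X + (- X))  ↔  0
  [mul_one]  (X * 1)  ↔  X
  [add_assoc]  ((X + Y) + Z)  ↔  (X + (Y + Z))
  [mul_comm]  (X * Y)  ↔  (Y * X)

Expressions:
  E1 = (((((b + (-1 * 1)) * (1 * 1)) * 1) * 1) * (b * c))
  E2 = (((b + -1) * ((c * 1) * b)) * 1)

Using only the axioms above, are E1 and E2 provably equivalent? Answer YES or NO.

YES

step 1: mul_one (→) rewrites (((b + (-1 * 1)) * (1 * 1)) * 1) into ((b + (-1 * 1)) * (1 * 1)), now ((((b + (-1 * 1)) * (1 * 1)) * 1) * (b * c))
step 2: mul_one (→) rewrites (-1 * 1) into -1, now ((((b + -1) * (1 * 1)) * 1) * (b * c))
step 3: mul_one (→) rewrites (1 * 1) into 1, now ((((b + -1) * 1) * 1) * (b * c))
step 4: mul_one (→) rewrites ((b + -1) * 1) into (b + -1), now (((b + -1) * 1) * (b * c))
step 5: mul_one (→) rewrites ((b + -1) * 1) into (b + -1), now ((b + -1) * (b * c))
step 6: mul_comm (→) rewrites (b * c) into (c * b), now ((b + -1) * (c * b))
step 7: mul_one (←) rewrites c into (c * 1), now ((b + -1) * ((c * 1) * b))
step 8: mul_one (←) rewrites ((b + -1) * ((c * 1) * b)) into (((b + -1) * ((c * 1) * b)) * 1), which is E2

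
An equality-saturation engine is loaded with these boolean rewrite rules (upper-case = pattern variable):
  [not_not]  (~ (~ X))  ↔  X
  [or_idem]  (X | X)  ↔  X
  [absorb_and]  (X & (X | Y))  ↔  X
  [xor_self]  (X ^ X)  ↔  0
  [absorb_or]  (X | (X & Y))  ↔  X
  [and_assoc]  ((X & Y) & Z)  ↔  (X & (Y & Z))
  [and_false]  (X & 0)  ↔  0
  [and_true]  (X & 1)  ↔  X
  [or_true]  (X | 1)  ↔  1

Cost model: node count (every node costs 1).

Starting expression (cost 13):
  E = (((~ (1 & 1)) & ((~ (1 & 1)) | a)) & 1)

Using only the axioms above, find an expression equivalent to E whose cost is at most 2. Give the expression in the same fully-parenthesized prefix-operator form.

(~ 1)   [cost 2]

(1) ((~ (1 & 1)) & ((~ (1 & 1)) | a))  =[absorb_and →]=  (~ (1 & 1))    ⊢ ((~ (1 & 1)) & 1)
(2) ((~ (1 & 1)) & 1)  =[and_true →]=  (~ (1 & 1))
(3) (1 & 1)  =[and_true →]=  1    ⊢ cost 2, within 2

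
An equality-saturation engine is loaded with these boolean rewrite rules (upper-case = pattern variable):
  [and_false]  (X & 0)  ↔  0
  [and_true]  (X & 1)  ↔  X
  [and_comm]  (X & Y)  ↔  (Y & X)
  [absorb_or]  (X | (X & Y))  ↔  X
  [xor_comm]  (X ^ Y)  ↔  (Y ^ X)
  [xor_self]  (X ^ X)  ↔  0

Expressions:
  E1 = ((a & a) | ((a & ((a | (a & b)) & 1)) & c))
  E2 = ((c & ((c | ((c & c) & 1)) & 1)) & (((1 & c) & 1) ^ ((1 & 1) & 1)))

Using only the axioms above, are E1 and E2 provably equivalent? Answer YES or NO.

Every axiom is a valid identity, so a rewrite proof would force E1 and E2 to agree under every assignment.
At a=1, b=0, c=0: E1 = 1 but E2 = 0; they differ, so no derivation exists.

NO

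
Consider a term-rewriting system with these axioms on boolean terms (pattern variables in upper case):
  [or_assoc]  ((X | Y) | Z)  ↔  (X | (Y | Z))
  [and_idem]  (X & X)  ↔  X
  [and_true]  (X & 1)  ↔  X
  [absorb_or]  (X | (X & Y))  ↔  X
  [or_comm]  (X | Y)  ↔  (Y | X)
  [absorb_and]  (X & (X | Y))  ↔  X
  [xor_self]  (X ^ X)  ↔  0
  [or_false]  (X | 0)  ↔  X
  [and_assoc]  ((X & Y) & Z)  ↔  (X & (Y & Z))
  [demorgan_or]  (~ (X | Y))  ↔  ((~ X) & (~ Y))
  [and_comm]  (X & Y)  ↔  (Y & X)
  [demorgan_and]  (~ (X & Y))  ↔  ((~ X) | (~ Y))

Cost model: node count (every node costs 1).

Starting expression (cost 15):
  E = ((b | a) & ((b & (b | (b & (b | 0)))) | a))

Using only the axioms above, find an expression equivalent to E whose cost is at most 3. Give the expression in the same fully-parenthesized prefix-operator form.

(1) (b & (b | 0))  =[absorb_and →]=  b    ⊢ ((b | a) & ((b & (b | b)) | a))
(2) (b & (b | b))  =[absorb_and →]=  b    ⊢ ((b | a) & (b | a))
(3) ((b | a) & (b | a))  =[and_idem →]=  (b | a)    ⊢ cost 3, within 3

(b | a)   [cost 3]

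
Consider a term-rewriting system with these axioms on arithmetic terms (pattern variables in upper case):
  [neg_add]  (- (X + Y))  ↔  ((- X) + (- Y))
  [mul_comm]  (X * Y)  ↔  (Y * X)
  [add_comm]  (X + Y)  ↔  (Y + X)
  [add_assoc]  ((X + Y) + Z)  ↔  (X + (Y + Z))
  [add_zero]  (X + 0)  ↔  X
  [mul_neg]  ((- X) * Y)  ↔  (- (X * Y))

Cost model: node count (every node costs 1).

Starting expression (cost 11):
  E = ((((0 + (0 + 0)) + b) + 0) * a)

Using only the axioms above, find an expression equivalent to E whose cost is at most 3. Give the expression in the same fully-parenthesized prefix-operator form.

step 1: add_assoc (→) rewrites (((0 + (0 + 0)) + b) + 0) into ((0 + (0 + 0)) + (b + 0)), now (((0 + (0 + 0)) + (b + 0)) * a)
step 2: add_zero (→) rewrites (0 + 0) into 0, now (((0 + 0) + (b + 0)) * a)
step 3: add_zero (→) rewrites (0 + 0) into 0, now ((0 + (b + 0)) * a)
step 4: add_comm (→) rewrites (0 + (b + 0)) into ((b + 0) + 0), now (((b + 0) + 0) * a)
step 5: add_zero (→) rewrites (b + 0) into b, now ((b + 0) * a)
step 6: add_zero (→) rewrites (b + 0) into b, reaching cost 3 (bound 3)

(b * a)   [cost 3]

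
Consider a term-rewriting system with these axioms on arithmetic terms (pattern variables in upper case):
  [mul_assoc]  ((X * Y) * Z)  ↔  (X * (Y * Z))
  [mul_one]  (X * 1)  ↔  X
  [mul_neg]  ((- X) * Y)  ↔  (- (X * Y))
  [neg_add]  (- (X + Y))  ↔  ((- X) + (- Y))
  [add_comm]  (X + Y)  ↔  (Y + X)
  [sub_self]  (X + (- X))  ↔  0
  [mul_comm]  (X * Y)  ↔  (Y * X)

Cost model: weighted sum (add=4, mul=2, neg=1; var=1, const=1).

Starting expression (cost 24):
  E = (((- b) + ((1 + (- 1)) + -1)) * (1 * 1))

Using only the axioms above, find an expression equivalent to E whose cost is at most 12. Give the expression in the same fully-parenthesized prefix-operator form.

((- b) + (0 + -1))   [cost 12]

step 1: mul_one (→) rewrites (1 * 1) into 1, now (((- b) + ((1 + (- 1)) + -1)) * 1)
step 2: mul_one (→) rewrites (((- b) + ((1 + (- 1)) + -1)) * 1) into ((- b) + ((1 + (- 1)) + -1))
step 3: sub_self (→) rewrites (1 + (- 1)) into 0, reaching cost 12 (bound 12)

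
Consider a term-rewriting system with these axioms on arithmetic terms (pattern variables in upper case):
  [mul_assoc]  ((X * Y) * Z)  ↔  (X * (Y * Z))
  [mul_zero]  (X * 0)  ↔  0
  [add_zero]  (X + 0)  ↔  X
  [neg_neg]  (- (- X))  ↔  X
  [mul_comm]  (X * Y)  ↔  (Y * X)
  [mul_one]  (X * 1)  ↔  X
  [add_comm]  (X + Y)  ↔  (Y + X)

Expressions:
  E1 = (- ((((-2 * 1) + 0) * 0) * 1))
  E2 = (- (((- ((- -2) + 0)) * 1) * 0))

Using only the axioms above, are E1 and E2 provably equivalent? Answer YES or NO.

(1) ((((-2 * 1) + 0) * 0) * 1)  =[mul_one →]=  (((-2 * 1) + 0) * 0)    ⊢ (- (((-2 * 1) + 0) * 0))
(2) ((-2 * 1) + 0)  =[add_zero →]=  (-2 * 1)    ⊢ (- ((-2 * 1) * 0))
(3) -2  =[neg_neg ←]=  (- (- -2))    ⊢ (- (((- (- -2)) * 1) * 0))
(4) (- -2)  =[add_zero ←]=  ((- -2) + 0)    ⊢ E2

YES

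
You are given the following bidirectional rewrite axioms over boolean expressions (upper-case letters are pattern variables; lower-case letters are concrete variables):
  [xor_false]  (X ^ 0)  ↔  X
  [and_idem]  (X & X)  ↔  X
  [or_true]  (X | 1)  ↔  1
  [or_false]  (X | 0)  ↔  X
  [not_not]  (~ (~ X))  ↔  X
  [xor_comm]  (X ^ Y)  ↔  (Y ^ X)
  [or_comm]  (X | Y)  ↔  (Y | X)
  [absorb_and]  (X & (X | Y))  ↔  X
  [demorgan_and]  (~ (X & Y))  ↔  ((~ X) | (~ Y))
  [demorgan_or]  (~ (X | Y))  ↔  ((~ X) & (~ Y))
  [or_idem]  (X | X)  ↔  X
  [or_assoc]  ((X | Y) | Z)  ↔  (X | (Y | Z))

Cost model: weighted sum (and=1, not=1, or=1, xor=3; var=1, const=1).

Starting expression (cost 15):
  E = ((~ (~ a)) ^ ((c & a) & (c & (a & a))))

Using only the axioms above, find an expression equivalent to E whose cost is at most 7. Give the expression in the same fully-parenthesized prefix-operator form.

step 1: not_not (→) rewrites (~ (~ a)) into a, now (a ^ ((c & a) & (c & (a & a))))
step 2: and_idem (→) rewrites (a & a) into a, now (a ^ ((c & a) & (c & a)))
step 3: and_idem (→) rewrites ((c & a) & (c & a)) into (c & a), reaching cost 7 (bound 7)

(a ^ (c & a))   [cost 7]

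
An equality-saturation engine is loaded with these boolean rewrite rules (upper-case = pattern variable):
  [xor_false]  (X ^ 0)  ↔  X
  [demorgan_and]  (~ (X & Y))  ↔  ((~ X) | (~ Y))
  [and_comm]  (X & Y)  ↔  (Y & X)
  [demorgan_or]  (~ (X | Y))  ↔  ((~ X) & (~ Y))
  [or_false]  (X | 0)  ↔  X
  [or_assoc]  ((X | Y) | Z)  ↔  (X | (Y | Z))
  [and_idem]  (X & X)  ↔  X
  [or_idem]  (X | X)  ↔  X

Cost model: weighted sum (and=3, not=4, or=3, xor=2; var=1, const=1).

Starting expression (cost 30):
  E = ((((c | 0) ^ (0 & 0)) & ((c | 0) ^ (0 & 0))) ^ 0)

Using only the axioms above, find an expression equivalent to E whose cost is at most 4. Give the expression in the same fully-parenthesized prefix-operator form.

(c ^ 0)   [cost 4]

step 1: and_idem (→) rewrites (((c | 0) ^ (0 & 0)) & ((c | 0) ^ (0 & 0))) into ((c | 0) ^ (0 & 0)), now (((c | 0) ^ (0 & 0)) ^ 0)
step 2: xor_false (→) rewrites (((c | 0) ^ (0 & 0)) ^ 0) into ((c | 0) ^ (0 & 0))
step 3: or_false (→) rewrites (c | 0) into c, now (c ^ (0 & 0))
step 4: and_idem (→) rewrites (0 & 0) into 0, reaching cost 4 (bound 4)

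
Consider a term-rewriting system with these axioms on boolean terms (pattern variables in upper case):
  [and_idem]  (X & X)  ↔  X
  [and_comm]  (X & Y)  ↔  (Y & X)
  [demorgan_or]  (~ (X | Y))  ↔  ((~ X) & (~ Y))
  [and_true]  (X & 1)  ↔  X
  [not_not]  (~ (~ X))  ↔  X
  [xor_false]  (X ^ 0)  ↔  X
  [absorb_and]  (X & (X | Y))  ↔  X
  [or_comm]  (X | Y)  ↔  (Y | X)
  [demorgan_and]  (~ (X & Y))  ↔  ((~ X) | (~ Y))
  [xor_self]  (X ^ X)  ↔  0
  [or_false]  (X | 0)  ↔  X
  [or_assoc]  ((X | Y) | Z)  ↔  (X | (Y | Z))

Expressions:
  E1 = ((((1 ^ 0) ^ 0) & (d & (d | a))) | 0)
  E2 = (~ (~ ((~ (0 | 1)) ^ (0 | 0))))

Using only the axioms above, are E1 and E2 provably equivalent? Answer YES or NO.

All listed rules preserve value, hence provable equivalence implies equal values everywhere; look for a separating assignment.
a=0, d=1 gives E1 ↦ 1, E2 ↦ 0; values differ ⇒ not provably equivalent.

NO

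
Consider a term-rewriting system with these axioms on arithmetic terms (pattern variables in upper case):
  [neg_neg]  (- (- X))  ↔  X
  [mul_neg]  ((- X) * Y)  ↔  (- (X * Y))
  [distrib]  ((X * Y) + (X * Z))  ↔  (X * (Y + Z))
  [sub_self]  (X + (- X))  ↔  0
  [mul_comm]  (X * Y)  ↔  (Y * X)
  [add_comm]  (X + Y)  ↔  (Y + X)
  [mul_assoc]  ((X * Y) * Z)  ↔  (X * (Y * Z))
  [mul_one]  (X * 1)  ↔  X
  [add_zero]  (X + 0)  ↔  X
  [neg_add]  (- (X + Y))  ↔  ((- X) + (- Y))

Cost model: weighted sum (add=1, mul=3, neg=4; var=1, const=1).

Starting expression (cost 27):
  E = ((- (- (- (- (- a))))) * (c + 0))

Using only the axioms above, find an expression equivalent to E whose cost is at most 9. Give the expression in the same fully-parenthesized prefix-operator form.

((- a) * c)   [cost 9]

(1) (c + 0)  =[add_zero →]=  c    ⊢ ((- (- (- (- (- a))))) * c)
(2) (- (- (- (- (- a)))))  =[neg_neg →]=  (- (- (- a)))    ⊢ ((- (- (- a))) * c)
(3) (- (- (- a)))  =[neg_neg →]=  (- a)    ⊢ cost 9, within 9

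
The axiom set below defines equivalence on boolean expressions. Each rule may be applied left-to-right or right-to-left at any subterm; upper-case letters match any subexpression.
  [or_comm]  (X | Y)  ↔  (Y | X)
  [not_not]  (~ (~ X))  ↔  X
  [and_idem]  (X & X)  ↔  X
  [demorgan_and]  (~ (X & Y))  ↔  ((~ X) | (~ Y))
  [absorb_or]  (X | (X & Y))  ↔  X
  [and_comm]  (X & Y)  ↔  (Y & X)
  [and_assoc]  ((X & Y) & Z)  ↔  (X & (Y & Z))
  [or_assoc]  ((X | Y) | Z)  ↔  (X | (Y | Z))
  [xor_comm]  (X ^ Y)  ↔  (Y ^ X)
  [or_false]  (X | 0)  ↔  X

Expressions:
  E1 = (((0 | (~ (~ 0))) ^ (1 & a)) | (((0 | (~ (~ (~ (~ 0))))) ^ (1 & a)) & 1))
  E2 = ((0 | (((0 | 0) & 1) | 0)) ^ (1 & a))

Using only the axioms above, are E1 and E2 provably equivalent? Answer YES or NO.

(1) (~ (~ (~ 0)))  =[not_not →]=  (~ 0)    ⊢ (((0 | (~ (~ 0))) ^ (1 & a)) | (((0 | (~ (~ 0))) ^ (1 & a)) & 1))
(2) (((0 | (~ (~ 0))) ^ (1 & a)) | (((0 | (~ (~ 0))) ^ (1 & a)) & 1))  =[absorb_or →]=  ((0 | (~ (~ 0))) ^ (1 & a))
(3) (~ (~ 0))  =[not_not →]=  0    ⊢ ((0 | 0) ^ (1 & a))
(4) 0  =[absorb_or ←]=  (0 | (0 & 1))    ⊢ ((0 | (0 | (0 & 1))) ^ (1 & a))
(5) (0 | (0 & 1))  =[or_comm →]=  ((0 & 1) | 0)    ⊢ ((0 | ((0 & 1) | 0)) ^ (1 & a))
(6) 0  =[or_false ←]=  (0 | 0)    ⊢ E2

YES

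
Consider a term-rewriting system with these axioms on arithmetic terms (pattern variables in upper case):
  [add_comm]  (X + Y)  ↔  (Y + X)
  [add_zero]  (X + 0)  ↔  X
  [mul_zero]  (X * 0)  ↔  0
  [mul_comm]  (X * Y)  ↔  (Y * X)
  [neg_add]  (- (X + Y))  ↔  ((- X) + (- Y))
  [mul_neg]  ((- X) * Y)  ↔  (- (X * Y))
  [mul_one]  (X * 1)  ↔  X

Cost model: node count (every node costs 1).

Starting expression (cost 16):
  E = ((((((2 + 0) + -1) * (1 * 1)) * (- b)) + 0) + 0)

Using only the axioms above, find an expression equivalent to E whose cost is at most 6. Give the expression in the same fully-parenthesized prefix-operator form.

step 1: add_zero (→) rewrites (2 + 0) into 2, now (((((2 + -1) * (1 * 1)) * (- b)) + 0) + 0)
step 2: add_zero (→) rewrites (((((2 + -1) * (1 * 1)) * (- b)) + 0) + 0) into ((((2 + -1) * (1 * 1)) * (- b)) + 0)
step 3: mul_comm (→) rewrites (((2 + -1) * (1 * 1)) * (- b)) into ((- b) * ((2 + -1) * (1 * 1))), now (((- b) * ((2 + -1) * (1 * 1))) + 0)
step 4: mul_one (→) rewrites (1 * 1) into 1, now (((- b) * ((2 + -1) * 1)) + 0)
step 5: mul_one (→) rewrites ((2 + -1) * 1) into (2 + -1), now (((- b) * (2 + -1)) + 0)
step 6: add_zero (→) rewrites (((- b) * (2 + -1)) + 0) into ((- b) * (2 + -1)), reaching cost 6 (bound 6)

((- b) * (2 + -1))   [cost 6]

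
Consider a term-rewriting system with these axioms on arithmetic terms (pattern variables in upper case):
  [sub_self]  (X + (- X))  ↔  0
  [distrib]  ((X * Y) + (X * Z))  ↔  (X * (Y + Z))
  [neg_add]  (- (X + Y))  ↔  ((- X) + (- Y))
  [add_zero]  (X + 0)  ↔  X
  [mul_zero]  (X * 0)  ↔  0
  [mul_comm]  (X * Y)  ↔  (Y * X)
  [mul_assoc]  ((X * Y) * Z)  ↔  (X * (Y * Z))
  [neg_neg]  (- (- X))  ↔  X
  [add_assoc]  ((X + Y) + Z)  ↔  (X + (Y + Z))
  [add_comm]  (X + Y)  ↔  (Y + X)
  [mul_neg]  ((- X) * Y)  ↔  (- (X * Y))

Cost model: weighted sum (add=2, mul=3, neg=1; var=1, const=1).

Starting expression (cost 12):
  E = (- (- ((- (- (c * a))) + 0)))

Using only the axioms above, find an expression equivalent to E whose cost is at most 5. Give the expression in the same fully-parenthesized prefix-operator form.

step 1: add_zero (→) rewrites ((- (- (c * a))) + 0) into (- (- (c * a))), now (- (- (- (- (c * a)))))
step 2: neg_neg (→) rewrites (- (- (- (- (c * a))))) into (- (- (c * a)))
step 3: neg_neg (→) rewrites (- (- (c * a))) into (c * a), reaching cost 5 (bound 5)

(c * a)   [cost 5]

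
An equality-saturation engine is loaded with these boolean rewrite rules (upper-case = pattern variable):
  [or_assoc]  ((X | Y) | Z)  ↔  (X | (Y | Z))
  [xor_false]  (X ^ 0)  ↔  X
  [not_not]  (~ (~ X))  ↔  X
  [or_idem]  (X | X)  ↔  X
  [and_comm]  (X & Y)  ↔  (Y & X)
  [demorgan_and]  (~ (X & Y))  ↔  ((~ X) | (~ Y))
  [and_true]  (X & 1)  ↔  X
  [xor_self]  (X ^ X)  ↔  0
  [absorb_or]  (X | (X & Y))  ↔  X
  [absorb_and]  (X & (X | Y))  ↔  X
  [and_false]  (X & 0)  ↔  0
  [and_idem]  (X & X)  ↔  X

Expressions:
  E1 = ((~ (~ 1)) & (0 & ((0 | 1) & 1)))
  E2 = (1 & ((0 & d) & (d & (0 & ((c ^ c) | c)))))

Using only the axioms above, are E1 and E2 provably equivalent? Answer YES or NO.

step 1: and_true (→) rewrites ((0 | 1) & 1) into (0 | 1), now ((~ (~ 1)) & (0 & (0 | 1)))
step 2: not_not (→) rewrites (~ (~ 1)) into 1, now (1 & (0 & (0 | 1)))
step 3: absorb_and (→) rewrites (0 & (0 | 1)) into 0, now (1 & 0)
step 4: and_false (←) rewrites 0 into (d & 0), now (1 & (d & 0))
step 5: and_idem (←) rewrites (d & 0) into ((d & 0) & (d & 0)), now (1 & ((d & 0) & (d & 0)))
step 6: and_comm (→) rewrites (d & 0) into (0 & d), now (1 & ((0 & d) & (d & 0)))
step 7: absorb_and (←) rewrites 0 into (0 & (0 | c)), now (1 & ((0 & d) & (d & (0 & (0 | c)))))
step 8: xor_self (←) rewrites 0 into (c ^ c), which is E2

YES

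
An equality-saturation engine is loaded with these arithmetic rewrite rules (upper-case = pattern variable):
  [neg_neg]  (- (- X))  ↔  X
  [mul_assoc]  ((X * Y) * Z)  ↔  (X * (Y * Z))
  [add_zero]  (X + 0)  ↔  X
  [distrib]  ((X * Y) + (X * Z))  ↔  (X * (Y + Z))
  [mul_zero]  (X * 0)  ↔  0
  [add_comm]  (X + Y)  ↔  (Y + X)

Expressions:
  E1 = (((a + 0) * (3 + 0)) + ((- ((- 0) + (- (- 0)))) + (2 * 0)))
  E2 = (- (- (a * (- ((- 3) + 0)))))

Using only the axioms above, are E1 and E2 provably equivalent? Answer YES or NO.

step 1: neg_neg (→) rewrites (- (- 0)) into 0, now (((a + 0) * (3 + 0)) + ((- ((- 0) + 0)) + (2 * 0)))
step 2: add_zero (→) rewrites (3 + 0) into 3, now (((a + 0) * 3) + ((- ((- 0) + 0)) + (2 * 0)))
step 3: add_zero (→) rewrites (a + 0) into a, now ((a * 3) + ((- ((- 0) + 0)) + (2 * 0)))
step 4: mul_zero (→) rewrites (2 * 0) into 0, now ((a * 3) + ((- ((- 0) + 0)) + 0))
step 5: add_zero (→) rewrites ((- 0) + 0) into (- 0), now ((a * 3) + ((- (- 0)) + 0))
step 6: neg_neg (→) rewrites (- (- 0)) into 0, now ((a * 3) + (0 + 0))
step 7: add_zero (→) rewrites (0 + 0) into 0, now ((a * 3) + 0)
step 8: add_zero (→) rewrites ((a * 3) + 0) into (a * 3)
step 9: neg_neg (←) rewrites (a * 3) into (- (- (a * 3)))
step 10: neg_neg (←) rewrites 3 into (- (- 3)), now (- (- (a * (- (- 3)))))
step 11: add_zero (←) rewrites (- 3) into ((- 3) + 0), which is E2

YES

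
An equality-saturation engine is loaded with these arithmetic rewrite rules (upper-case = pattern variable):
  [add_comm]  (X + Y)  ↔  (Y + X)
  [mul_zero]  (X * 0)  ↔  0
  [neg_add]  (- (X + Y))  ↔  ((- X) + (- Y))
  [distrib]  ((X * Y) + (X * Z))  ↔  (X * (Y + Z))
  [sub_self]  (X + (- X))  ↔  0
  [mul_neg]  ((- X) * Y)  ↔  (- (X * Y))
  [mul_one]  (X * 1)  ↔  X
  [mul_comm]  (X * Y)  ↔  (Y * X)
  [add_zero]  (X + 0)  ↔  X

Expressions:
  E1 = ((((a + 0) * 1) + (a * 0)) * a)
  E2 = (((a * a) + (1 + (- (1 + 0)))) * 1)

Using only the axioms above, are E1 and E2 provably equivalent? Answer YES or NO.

1. [add_zero →] (a + 0)  →  a;  E1 = (((a * 1) + (a * 0)) * a)
2. [mul_one →] (a * 1)  →  a;  E1 = ((a + (a * 0)) * a)
3. [mul_zero →] (a * 0)  →  0;  E1 = ((a + 0) * a)
4. [add_zero →] (a + 0)  →  a;  E1 = (a * a)
5. [add_zero ←] (a * a)  →  ((a * a) + 0)
6. [sub_self ←] 0  →  (1 + (- 1));  E1 = ((a * a) + (1 + (- 1)))
7. [mul_one ←] ((a * a) + (1 + (- 1)))  →  (((a * a) + (1 + (- 1))) * 1)
8. [add_zero ←] 1  →  (1 + 0);  this is E2

YES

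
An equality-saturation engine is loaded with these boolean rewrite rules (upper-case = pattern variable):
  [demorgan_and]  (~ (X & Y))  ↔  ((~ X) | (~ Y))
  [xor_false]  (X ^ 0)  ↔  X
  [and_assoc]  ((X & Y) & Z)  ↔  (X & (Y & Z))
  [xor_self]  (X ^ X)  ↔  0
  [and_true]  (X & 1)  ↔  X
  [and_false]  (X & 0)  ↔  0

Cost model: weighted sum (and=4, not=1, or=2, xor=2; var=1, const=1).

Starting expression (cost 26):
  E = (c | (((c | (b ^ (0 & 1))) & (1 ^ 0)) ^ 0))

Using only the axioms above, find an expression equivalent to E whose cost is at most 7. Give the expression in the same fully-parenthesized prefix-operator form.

(c | (c | b))   [cost 7]

(1) (0 & 1)  =[and_true →]=  0    ⊢ (c | (((c | (b ^ 0)) & (1 ^ 0)) ^ 0))
(2) (1 ^ 0)  =[xor_false →]=  1    ⊢ (c | (((c | (b ^ 0)) & 1) ^ 0))
(3) (b ^ 0)  =[xor_false →]=  b    ⊢ (c | (((c | b) & 1) ^ 0))
(4) (((c | b) & 1) ^ 0)  =[xor_false →]=  ((c | b) & 1)    ⊢ (c | ((c | b) & 1))
(5) ((c | b) & 1)  =[and_true →]=  (c | b)    ⊢ cost 7, within 7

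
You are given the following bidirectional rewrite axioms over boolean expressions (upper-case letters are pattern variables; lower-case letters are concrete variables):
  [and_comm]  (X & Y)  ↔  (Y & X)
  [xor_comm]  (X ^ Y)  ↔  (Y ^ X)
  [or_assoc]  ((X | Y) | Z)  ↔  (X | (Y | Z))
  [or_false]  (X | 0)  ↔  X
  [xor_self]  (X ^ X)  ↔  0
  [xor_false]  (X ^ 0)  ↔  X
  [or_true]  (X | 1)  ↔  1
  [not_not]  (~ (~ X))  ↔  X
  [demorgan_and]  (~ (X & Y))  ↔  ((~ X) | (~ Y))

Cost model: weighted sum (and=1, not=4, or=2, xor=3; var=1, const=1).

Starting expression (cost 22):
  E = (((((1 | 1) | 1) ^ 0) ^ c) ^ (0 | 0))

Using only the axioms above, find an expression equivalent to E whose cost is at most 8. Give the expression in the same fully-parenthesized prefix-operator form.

step 1: or_true (→) rewrites (1 | 1) into 1, now ((((1 | 1) ^ 0) ^ c) ^ (0 | 0))
step 2: xor_false (→) rewrites ((1 | 1) ^ 0) into (1 | 1), now (((1 | 1) ^ c) ^ (0 | 0))
step 3: or_false (→) rewrites (0 | 0) into 0, now (((1 | 1) ^ c) ^ 0)
step 4: xor_false (→) rewrites (((1 | 1) ^ c) ^ 0) into ((1 | 1) ^ c), reaching cost 8 (bound 8)

((1 | 1) ^ c)   [cost 8]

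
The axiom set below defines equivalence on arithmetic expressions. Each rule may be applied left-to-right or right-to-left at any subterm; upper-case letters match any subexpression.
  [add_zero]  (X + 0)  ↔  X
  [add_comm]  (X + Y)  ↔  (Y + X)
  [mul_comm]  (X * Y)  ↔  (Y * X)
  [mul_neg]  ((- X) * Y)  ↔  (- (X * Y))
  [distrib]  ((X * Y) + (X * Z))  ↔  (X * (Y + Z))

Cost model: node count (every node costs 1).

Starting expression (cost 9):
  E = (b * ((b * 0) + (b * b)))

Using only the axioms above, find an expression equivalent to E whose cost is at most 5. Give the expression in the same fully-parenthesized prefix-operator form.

(1) ((b * 0) + (b * b))  =[distrib →]=  (b * (0 + b))    ⊢ (b * (b * (0 + b)))
(2) (0 + b)  =[add_comm →]=  (b + 0)    ⊢ (b * (b * (b + 0)))
(3) (b + 0)  =[add_zero →]=  b    ⊢ cost 5, within 5

(b * (b * b))   [cost 5]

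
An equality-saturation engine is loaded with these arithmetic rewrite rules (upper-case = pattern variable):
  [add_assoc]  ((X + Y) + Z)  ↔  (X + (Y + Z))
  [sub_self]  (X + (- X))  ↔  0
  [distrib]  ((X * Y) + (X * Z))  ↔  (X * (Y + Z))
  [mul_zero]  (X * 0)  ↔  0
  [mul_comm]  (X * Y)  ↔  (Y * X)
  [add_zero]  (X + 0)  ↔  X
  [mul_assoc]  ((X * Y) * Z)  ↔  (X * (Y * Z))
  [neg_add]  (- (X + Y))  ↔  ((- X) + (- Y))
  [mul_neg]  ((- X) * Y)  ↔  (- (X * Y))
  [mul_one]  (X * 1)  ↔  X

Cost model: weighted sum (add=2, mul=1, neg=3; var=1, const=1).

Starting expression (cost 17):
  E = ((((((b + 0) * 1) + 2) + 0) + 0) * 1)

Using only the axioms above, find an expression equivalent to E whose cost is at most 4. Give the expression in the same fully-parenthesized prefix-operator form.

(b + 2)   [cost 4]

1. [mul_one →] ((((((b + 0) * 1) + 2) + 0) + 0) * 1)  →  (((((b + 0) * 1) + 2) + 0) + 0)
2. [add_zero →] (b + 0)  →  b;  E = ((((b * 1) + 2) + 0) + 0)
3. [mul_one →] (b * 1)  →  b;  E = (((b + 2) + 0) + 0)
4. [add_zero →] (((b + 2) + 0) + 0)  →  ((b + 2) + 0)
5. [add_zero →] ((b + 2) + 0)  →  (b + 2);  cost 4 ≤ 4, done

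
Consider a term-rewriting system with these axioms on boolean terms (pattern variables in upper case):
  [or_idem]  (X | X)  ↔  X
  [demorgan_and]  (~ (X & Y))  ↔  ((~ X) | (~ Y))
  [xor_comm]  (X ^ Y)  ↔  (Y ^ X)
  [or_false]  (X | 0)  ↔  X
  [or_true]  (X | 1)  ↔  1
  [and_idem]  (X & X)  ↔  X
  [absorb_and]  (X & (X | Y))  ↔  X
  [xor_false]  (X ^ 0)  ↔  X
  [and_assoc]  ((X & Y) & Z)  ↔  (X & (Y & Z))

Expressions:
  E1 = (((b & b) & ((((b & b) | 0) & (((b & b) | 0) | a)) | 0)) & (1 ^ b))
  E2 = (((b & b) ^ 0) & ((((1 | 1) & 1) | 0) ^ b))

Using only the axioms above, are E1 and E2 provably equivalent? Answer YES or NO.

1. [or_false →] ((((b & b) | 0) & (((b & b) | 0) | a)) | 0)  →  (((b & b) | 0) & (((b & b) | 0) | a));  E1 = (((b & b) & (((b & b) | 0) & (((b & b) | 0) | a))) & (1 ^ b))
2. [absorb_and →] (((b & b) | 0) & (((b & b) | 0) | a))  →  ((b & b) | 0);  E1 = (((b & b) & ((b & b) | 0)) & (1 ^ b))
3. [absorb_and →] ((b & b) & ((b & b) | 0))  →  (b & b);  E1 = ((b & b) & (1 ^ b))
4. [xor_false ←] (b & b)  →  ((b & b) ^ 0);  E1 = (((b & b) ^ 0) & (1 ^ b))
5. [and_idem ←] 1  →  (1 & 1);  E1 = (((b & b) ^ 0) & ((1 & 1) ^ b))
6. [or_idem ←] 1  →  (1 | 1);  E1 = (((b & b) ^ 0) & (((1 | 1) & 1) ^ b))
7. [or_false ←] ((1 | 1) & 1)  →  (((1 | 1) & 1) | 0);  this is E2

YES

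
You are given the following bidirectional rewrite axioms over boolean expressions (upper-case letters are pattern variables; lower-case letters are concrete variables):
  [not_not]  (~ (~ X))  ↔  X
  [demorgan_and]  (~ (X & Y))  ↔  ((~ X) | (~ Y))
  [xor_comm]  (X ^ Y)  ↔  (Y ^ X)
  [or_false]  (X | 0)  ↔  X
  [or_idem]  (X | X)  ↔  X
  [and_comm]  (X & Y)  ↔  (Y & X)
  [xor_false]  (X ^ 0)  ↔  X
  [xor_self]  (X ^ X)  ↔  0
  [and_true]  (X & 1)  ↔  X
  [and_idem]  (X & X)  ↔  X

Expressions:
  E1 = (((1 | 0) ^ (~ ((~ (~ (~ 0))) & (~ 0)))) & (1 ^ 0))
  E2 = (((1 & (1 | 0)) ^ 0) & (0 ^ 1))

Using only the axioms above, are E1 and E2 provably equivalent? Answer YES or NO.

YES

step 1: not_not (→) rewrites (~ (~ 0)) into 0, now (((1 | 0) ^ (~ ((~ 0) & (~ 0)))) & (1 ^ 0))
step 2: or_false (→) rewrites (1 | 0) into 1, now ((1 ^ (~ ((~ 0) & (~ 0)))) & (1 ^ 0))
step 3: and_idem (→) rewrites ((~ 0) & (~ 0)) into (~ 0), now ((1 ^ (~ (~ 0))) & (1 ^ 0))
step 4: not_not (→) rewrites (~ (~ 0)) into 0, now ((1 ^ 0) & (1 ^ 0))
step 5: xor_false (→) rewrites (1 ^ 0) into 1, now (1 & (1 ^ 0))
step 6: xor_comm (→) rewrites (1 ^ 0) into (0 ^ 1), now (1 & (0 ^ 1))
step 7: and_true (←) rewrites 1 into (1 & 1), now ((1 & 1) & (0 ^ 1))
step 8: or_false (←) rewrites 1 into (1 | 0), now ((1 & (1 | 0)) & (0 ^ 1))
step 9: xor_false (←) rewrites (1 & (1 | 0)) into ((1 & (1 | 0)) ^ 0), which is E2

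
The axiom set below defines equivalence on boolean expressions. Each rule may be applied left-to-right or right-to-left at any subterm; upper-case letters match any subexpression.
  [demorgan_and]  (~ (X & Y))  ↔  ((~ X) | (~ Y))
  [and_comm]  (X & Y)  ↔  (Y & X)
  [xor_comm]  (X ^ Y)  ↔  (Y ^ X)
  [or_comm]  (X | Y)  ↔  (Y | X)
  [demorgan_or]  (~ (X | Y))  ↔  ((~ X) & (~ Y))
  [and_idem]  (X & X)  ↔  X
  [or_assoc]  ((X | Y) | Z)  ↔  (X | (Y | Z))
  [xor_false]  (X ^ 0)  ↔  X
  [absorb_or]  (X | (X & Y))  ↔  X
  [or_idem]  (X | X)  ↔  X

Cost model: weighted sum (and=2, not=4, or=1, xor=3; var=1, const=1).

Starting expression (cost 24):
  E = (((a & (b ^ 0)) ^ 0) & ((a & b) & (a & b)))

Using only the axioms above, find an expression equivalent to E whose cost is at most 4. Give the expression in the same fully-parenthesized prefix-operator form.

1. [xor_false →] ((a & (b ^ 0)) ^ 0)  →  (a & (b ^ 0));  E = ((a & (b ^ 0)) & ((a & b) & (a & b)))
2. [and_idem →] ((a & b) & (a & b))  →  (a & b);  E = ((a & (b ^ 0)) & (a & b))
3. [xor_false →] (b ^ 0)  →  b;  E = ((a & b) & (a & b))
4. [and_idem →] ((a & b) & (a & b))  →  (a & b);  cost 4 ≤ 4, done

(a & b)   [cost 4]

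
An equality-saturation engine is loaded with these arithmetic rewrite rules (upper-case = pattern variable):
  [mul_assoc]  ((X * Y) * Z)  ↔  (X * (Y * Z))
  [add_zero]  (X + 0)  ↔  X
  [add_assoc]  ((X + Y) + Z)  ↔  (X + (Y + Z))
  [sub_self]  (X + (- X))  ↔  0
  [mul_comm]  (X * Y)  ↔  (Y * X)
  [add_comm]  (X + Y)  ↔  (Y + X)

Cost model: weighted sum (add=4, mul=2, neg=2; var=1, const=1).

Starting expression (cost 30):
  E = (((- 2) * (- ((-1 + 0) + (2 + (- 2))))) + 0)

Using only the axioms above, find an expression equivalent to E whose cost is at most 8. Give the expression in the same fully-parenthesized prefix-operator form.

((- -1) * (- 2))   [cost 8]

(1) (2 + (- 2))  =[sub_self →]=  0    ⊢ (((- 2) * (- ((-1 + 0) + 0))) + 0)
(2) (-1 + 0)  =[add_zero →]=  -1    ⊢ (((- 2) * (- (-1 + 0))) + 0)
(3) ((- 2) * (- (-1 + 0)))  =[mul_comm →]=  ((- (-1 + 0)) * (- 2))    ⊢ (((- (-1 + 0)) * (- 2)) + 0)
(4) (((- (-1 + 0)) * (- 2)) + 0)  =[add_zero →]=  ((- (-1 + 0)) * (- 2))
(5) (-1 + 0)  =[add_zero →]=  -1    ⊢ cost 8, within 8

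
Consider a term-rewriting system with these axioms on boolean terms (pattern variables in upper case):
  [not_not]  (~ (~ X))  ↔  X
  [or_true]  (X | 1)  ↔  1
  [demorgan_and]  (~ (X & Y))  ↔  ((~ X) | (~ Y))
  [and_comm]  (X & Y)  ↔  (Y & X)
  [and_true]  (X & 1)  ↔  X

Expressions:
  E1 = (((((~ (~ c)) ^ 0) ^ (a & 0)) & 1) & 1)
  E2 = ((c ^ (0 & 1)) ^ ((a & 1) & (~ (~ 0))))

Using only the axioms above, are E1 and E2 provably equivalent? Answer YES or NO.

1. [and_true →] ((((~ (~ c)) ^ 0) ^ (a & 0)) & 1)  →  (((~ (~ c)) ^ 0) ^ (a & 0));  E1 = ((((~ (~ c)) ^ 0) ^ (a & 0)) & 1)
2. [and_true →] ((((~ (~ c)) ^ 0) ^ (a & 0)) & 1)  →  (((~ (~ c)) ^ 0) ^ (a & 0))
3. [not_not →] (~ (~ c))  →  c;  E1 = ((c ^ 0) ^ (a & 0))
4. [and_true ←] 0  →  (0 & 1);  E1 = ((c ^ (0 & 1)) ^ (a & 0))
5. [and_true ←] a  →  (a & 1);  E1 = ((c ^ (0 & 1)) ^ ((a & 1) & 0))
6. [not_not ←] 0  →  (~ (~ 0));  this is E2

YES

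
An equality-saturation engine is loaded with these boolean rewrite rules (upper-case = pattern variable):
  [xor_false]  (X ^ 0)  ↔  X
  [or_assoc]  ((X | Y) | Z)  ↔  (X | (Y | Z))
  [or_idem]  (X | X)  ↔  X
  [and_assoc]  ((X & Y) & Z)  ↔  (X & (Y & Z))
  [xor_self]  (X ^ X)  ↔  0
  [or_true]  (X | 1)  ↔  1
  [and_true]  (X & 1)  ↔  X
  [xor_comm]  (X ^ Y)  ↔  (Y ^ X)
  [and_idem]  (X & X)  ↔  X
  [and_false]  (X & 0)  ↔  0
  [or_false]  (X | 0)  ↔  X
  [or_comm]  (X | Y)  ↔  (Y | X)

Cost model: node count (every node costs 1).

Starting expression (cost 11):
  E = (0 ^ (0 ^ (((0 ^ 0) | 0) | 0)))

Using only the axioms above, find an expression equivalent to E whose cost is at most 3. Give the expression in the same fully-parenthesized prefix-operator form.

(0 ^ 0)   [cost 3]

1. [or_false →] ((0 ^ 0) | 0)  →  (0 ^ 0);  E = (0 ^ (0 ^ ((0 ^ 0) | 0)))
2. [or_false →] ((0 ^ 0) | 0)  →  (0 ^ 0);  E = (0 ^ (0 ^ (0 ^ 0)))
3. [xor_false →] (0 ^ 0)  →  0;  E = (0 ^ (0 ^ 0))
4. [xor_false →] (0 ^ 0)  →  0;  cost 3 ≤ 3, done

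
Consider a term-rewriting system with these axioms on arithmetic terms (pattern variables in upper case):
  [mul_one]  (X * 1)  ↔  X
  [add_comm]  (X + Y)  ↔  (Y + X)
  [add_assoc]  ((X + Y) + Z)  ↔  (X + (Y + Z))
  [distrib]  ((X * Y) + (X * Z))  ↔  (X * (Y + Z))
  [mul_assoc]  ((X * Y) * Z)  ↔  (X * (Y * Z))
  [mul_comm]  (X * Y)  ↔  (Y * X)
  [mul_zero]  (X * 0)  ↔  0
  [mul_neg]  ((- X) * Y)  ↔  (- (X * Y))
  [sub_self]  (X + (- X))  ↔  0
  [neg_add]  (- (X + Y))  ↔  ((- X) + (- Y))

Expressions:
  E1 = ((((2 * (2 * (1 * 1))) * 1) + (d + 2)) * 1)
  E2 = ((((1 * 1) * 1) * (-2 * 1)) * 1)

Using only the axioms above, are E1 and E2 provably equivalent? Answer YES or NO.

NO

The axioms are sound identities: if E1 ↔* E2 then E1 and E2 evaluate identically under any assignment.
Under d=0: E1 evaluates to 6, E2 to -2. Distinct ⇒ no rewrite sequence connects them.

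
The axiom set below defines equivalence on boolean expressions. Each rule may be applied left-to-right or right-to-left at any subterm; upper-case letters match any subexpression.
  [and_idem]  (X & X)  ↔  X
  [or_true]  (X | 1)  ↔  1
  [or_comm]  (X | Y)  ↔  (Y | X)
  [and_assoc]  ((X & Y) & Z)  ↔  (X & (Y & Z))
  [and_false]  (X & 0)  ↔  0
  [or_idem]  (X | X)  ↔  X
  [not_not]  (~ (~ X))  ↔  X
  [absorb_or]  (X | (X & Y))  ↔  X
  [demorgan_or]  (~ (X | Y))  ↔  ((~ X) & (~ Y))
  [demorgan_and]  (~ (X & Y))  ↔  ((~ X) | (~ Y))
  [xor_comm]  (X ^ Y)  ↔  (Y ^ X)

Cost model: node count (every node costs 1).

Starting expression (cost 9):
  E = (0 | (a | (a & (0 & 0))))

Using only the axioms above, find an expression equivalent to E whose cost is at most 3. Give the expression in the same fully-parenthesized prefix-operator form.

(1) (0 & 0)  =[and_false →]=  0    ⊢ (0 | (a | (a & 0)))
(2) (a | (a & 0))  =[absorb_or →]=  a    ⊢ cost 3, within 3

(0 | a)   [cost 3]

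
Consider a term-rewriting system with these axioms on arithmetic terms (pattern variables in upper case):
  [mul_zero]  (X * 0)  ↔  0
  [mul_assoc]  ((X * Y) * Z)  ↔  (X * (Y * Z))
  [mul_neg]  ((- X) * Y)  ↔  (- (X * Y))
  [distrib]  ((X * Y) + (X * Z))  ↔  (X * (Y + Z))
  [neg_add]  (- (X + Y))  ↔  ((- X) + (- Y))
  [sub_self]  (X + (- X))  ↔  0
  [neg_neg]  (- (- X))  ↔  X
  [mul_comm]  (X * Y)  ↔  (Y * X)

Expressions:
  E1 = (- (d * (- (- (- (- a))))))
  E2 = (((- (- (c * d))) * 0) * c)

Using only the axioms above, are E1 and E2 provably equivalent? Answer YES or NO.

NO

Every axiom is a valid identity, so a rewrite proof would force E1 and E2 to agree under every assignment.
At a=1, c=0, d=1: E1 = -1 but E2 = 0; they differ, so no derivation exists.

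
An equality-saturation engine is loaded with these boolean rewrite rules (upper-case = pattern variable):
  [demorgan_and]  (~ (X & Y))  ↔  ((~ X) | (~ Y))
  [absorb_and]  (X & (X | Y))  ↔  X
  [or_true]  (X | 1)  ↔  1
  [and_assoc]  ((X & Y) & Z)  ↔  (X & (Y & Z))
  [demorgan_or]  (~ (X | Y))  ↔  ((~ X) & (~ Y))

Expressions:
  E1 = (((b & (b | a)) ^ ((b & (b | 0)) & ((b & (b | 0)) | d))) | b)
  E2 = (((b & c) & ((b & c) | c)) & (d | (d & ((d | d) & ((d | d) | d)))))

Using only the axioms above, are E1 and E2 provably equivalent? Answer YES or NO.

NO

The axioms are sound identities: if E1 ↔* E2 then E1 and E2 evaluate identically under any assignment.
Under a=0, b=1, c=0, d=0: E1 evaluates to 1, E2 to 0. Distinct ⇒ no rewrite sequence connects them.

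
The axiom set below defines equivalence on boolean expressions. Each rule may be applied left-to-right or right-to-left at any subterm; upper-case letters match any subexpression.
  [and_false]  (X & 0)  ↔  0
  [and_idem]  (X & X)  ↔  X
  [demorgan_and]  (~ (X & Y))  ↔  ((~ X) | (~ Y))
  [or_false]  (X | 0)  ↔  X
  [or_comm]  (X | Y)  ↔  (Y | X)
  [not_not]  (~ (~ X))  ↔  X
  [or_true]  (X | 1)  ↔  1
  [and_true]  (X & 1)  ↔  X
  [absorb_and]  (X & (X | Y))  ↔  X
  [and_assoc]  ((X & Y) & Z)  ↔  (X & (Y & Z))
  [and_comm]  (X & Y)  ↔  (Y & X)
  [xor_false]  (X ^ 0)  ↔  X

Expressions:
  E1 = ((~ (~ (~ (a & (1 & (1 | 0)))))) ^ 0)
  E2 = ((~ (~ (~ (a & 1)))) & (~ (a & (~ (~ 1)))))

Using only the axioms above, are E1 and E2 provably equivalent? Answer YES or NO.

YES

1. [absorb_and →] (1 & (1 | 0))  →  1;  E1 = ((~ (~ (~ (a & 1)))) ^ 0)
2. [xor_false →] ((~ (~ (~ (a & 1)))) ^ 0)  →  (~ (~ (~ (a & 1))))
3. [not_not →] (~ (~ (a & 1)))  →  (a & 1);  E1 = (~ (a & 1))
4. [and_idem ←] (~ (a & 1))  →  ((~ (a & 1)) & (~ (a & 1)))
5. [not_not ←] 1  →  (~ (~ 1));  E1 = ((~ (a & 1)) & (~ (a & (~ (~ 1)))))
6. [not_not ←] (~ (a & 1))  →  (~ (~ (~ (a & 1))));  this is E2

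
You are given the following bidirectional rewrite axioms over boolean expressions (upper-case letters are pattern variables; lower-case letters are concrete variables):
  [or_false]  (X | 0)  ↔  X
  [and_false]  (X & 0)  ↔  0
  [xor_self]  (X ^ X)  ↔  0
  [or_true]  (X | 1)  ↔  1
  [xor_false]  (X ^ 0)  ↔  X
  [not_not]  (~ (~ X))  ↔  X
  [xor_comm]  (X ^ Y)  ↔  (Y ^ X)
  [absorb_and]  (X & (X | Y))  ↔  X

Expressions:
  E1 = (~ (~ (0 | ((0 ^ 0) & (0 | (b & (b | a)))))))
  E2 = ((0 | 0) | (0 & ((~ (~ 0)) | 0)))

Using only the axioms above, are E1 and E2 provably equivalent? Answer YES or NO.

(1) (b & (b | a))  =[absorb_and →]=  b    ⊢ (~ (~ (0 | ((0 ^ 0) & (0 | b)))))
(2) (~ (~ (0 | ((0 ^ 0) & (0 | b)))))  =[not_not →]=  (0 | ((0 ^ 0) & (0 | b)))
(3) (0 ^ 0)  =[xor_false →]=  0    ⊢ (0 | (0 & (0 | b)))
(4) (0 & (0 | b))  =[absorb_and →]=  0    ⊢ (0 | 0)
(5) (0 | 0)  =[or_false ←]=  ((0 | 0) | 0)
(6) 0  =[absorb_and ←]=  (0 & (0 | 0))    ⊢ ((0 | 0) | (0 & (0 | 0)))
(7) 0  =[not_not ←]=  (~ (~ 0))    ⊢ E2

YES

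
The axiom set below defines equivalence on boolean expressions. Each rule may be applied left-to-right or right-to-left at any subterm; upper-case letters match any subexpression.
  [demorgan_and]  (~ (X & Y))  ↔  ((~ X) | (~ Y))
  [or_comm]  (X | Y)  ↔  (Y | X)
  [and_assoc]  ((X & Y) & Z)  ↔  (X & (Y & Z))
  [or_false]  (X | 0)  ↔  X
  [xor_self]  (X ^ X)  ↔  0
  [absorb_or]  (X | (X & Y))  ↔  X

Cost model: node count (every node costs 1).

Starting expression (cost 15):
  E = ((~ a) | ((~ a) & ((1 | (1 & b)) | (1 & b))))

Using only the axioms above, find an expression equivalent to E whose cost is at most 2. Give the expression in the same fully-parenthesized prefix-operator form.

1. [absorb_or →] (1 | (1 & b))  →  1;  E = ((~ a) | ((~ a) & (1 | (1 & b))))
2. [absorb_or →] (1 | (1 & b))  →  1;  E = ((~ a) | ((~ a) & 1))
3. [absorb_or →] ((~ a) | ((~ a) & 1))  →  (~ a);  cost 2 ≤ 2, done

(~ a)   [cost 2]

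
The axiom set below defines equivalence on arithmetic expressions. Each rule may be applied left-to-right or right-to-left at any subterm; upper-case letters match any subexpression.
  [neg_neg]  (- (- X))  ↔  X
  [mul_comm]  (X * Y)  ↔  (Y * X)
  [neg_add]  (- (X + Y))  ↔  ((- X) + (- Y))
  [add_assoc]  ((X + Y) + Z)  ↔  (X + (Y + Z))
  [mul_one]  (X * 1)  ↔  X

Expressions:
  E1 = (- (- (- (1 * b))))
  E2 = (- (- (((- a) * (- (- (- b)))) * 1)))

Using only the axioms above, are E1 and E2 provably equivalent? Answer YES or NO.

The axioms are sound identities: if E1 ↔* E2 then E1 and E2 evaluate identically under any assignment.
Under a=0, b=1: E1 evaluates to -1, E2 to 0. Distinct ⇒ no rewrite sequence connects them.

NO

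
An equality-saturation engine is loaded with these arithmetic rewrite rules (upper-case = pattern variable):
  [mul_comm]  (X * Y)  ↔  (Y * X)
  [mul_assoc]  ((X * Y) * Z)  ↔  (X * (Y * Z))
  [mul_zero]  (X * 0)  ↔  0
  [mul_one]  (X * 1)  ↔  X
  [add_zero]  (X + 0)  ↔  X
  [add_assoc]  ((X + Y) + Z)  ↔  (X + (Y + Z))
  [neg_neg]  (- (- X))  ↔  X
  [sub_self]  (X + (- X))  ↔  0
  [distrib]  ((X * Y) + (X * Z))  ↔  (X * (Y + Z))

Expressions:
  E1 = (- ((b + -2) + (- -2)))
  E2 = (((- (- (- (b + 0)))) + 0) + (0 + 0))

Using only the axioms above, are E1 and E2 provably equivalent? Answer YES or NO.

1. [add_assoc →] ((b + -2) + (- -2))  →  (b + (-2 + (- -2)));  E1 = (- (b + (-2 + (- -2))))
2. [sub_self →] (-2 + (- -2))  →  0;  E1 = (- (b + 0))
3. [add_zero →] (b + 0)  →  b;  E1 = (- b)
4. [add_zero ←] (- b)  →  ((- b) + 0)
5. [add_zero ←] (- b)  →  ((- b) + 0);  E1 = (((- b) + 0) + 0)
6. [add_zero ←] b  →  (b + 0);  E1 = (((- (b + 0)) + 0) + 0)
7. [add_zero ←] 0  →  (0 + 0);  E1 = (((- (b + 0)) + 0) + (0 + 0))
8. [neg_neg ←] (b + 0)  →  (- (- (b + 0)));  this is E2

YES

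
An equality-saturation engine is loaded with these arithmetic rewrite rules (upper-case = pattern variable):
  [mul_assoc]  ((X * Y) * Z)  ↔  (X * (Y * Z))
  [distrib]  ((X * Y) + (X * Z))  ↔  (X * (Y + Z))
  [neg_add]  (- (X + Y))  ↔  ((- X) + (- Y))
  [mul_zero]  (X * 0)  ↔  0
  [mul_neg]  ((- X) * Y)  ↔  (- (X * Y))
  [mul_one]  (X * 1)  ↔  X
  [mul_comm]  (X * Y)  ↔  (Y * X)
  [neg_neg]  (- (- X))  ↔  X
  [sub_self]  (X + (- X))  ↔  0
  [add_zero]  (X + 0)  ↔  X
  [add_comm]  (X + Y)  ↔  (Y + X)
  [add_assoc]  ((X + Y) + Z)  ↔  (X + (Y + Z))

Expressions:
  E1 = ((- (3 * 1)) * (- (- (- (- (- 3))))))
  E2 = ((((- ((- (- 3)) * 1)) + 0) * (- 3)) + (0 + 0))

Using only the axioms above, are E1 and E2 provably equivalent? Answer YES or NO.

(1) (- (- (- (- 3))))  =[neg_neg →]=  (- (- 3))    ⊢ ((- (3 * 1)) * (- (- (- 3))))
(2) (3 * 1)  =[mul_one →]=  3    ⊢ ((- 3) * (- (- (- 3))))
(3) (- (- (- 3)))  =[neg_neg →]=  (- 3)    ⊢ ((- 3) * (- 3))
(4) ((- 3) * (- 3))  =[add_zero ←]=  (((- 3) * (- 3)) + 0)
(5) (- 3)  =[add_zero ←]=  ((- 3) + 0)    ⊢ (((- 3) * ((- 3) + 0)) + 0)
(6) 3  =[mul_one ←]=  (3 * 1)    ⊢ (((- 3) * ((- (3 * 1)) + 0)) + 0)
(7) ((- 3) * ((- (3 * 1)) + 0))  =[mul_comm →]=  (((- (3 * 1)) + 0) * (- 3))    ⊢ ((((- (3 * 1)) + 0) * (- 3)) + 0)
(8) 0  =[add_zero ←]=  (0 + 0)    ⊢ ((((- (3 * 1)) + 0) * (- 3)) + (0 + 0))
(9) 3  =[neg_neg ←]=  (- (- 3))    ⊢ E2

YES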